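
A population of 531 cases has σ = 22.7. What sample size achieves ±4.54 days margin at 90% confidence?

Without FPC: n₀ = (1.645×22.7/4.54)² = 67.651. With FPC: n = n₀N/(n₀+N-1) = 60.1 → n = 61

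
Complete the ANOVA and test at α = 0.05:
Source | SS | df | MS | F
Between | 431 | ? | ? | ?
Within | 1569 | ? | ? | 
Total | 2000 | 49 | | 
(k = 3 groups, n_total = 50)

df_between = 2, df_within = 47. MS_between = 215.5, MS_within = 33.38. F = 6.455, F_crit ≈ 3.195. Reject H₀.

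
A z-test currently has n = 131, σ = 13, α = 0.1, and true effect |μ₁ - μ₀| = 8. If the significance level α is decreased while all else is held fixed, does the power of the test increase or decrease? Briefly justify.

Power decreases: a smaller α raises the critical value, so less of the H₁ sampling distribution falls in the rejection region.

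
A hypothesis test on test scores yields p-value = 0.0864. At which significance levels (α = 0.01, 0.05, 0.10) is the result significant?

p = 0.0864. Significant at: α = 0.1.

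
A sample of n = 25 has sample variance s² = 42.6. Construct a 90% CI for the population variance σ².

df = 24. χ²_{0.05} = 36.415, χ²_{0.95} = 13.848. CI for σ² = ((n-1)s²/χ²_{α/2}, (n-1)s²/χ²_{1-α/2}) = (24·42.6/36.415, 24·42.6/13.848) = (28.08, 73.83)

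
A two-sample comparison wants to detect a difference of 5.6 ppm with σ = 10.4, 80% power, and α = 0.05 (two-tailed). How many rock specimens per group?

n per group = 2(z_α/2 + z_β)²σ²/d² = 2×(1.96 + 0.84)²×10.4²/5.6² = 54.1 → n = 55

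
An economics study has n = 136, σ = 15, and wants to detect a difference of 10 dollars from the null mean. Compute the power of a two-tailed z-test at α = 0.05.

SE = σ/√n = 15/√136 = 1.286. Non-centrality λ = d/SE = 10/1.286 = 7.775. Power ≈ Φ(λ - z_{α/2}) = Φ(7.775 - 1.96) = Φ(5.815) = 1.0.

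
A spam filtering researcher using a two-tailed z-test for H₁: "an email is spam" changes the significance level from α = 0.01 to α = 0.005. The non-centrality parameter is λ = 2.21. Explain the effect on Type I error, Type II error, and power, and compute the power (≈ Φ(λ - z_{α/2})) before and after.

Decreasing α from 0.01 to 0.005:
• Type I error rate decreases (α is the Type I rate by definition).
• Critical value moves from z_{α/2} = 2.576 to 2.807, so power = Φ(λ - z_{α/2}) goes from Φ(2.21 - 2.576) = 0.357 to Φ(2.21 - 2.807) = 0.275.
• Type II error rate β = 1 - power therefore increases (0.643 → 0.725).
Appropriate when false positives are costly — here, a legitimate email is sent to the spam folder and the user misses it.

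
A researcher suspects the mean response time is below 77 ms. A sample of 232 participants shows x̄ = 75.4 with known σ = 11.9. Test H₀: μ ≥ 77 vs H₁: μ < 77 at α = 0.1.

z = -2.048. Critical value: -1.28. Reject H₀.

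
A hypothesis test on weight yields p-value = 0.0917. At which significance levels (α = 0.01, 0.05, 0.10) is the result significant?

p = 0.0917. Significant at: α = 0.1.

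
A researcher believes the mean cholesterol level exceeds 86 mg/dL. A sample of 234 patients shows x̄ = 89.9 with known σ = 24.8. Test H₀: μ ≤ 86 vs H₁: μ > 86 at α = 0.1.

z = 2.406. Critical value: 1.28. Reject H₀.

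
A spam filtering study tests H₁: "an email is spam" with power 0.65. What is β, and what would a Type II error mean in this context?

β = 1 - power = 1 - 0.65 = 0.35. A Type II error is failing to reject H₀ when H₀ is false (false negative) — here, failing to conclude that an email is spam when in fact it is true. Consequence: a spam email lands in the inbox.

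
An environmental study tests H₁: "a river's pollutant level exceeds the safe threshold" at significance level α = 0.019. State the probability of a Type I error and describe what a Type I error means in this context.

P(Type I error) = α = 0.019. A Type I error is rejecting H₀ when H₀ is actually true (false positive) — here, concluding that a river's pollutant level exceeds the safe threshold when in fact this is not the case. Consequence: shutting down a compliant factory unnecessarily.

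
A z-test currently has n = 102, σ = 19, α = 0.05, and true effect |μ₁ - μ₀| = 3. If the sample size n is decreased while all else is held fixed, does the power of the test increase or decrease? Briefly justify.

Power decreases: a smaller n inflates the standard error σ/√n, pulling the sampling distribution under H₁ back toward the critical value.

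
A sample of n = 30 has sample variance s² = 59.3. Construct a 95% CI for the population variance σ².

df = 29. χ²_{0.025} = 45.722, χ²_{0.975} = 16.047. CI for σ² = ((n-1)s²/χ²_{α/2}, (n-1)s²/χ²_{1-α/2}) = (29·59.3/45.722, 29·59.3/16.047) = (37.61, 107.17)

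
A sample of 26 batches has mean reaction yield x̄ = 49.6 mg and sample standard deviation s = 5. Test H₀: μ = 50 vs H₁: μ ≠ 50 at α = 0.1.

t = (x̄ - μ₀)/(s/√n) = (49.6 - 50)/(5/√26) = -0.408. df = 25, critical t = ±1.708. Fail to reject H₀.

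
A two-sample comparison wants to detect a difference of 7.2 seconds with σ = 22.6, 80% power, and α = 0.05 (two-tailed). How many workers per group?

n per group = 2(z_α/2 + z_β)²σ²/d² = 2×(1.96 + 0.84)²×22.6²/7.2² = 154.5 → n = 155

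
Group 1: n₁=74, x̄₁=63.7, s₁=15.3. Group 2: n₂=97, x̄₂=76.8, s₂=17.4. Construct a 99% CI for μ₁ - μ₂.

Difference = -13.1. SE = √(15.3²/74 + 17.4²/97) = 2.507. CI = (-19.56, -6.64)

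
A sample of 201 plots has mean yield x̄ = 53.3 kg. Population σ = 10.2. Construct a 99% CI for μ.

CI = x̄ ± z*(σ/√n) = 53.3 ± 2.576(10.2/√201) = 53.3 ± 1.85 = (51.45, 55.15)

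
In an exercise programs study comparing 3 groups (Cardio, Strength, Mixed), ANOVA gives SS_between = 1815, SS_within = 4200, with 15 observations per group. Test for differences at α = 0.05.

df_between = 2, df_within = 42. F = MS_between/MS_within = 907.5/100.0 = 9.075. F_crit ≈ 3.22. Reject H₀. At least one mean differs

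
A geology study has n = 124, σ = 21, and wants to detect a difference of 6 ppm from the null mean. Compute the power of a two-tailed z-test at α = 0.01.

SE = σ/√n = 21/√124 = 1.886. Non-centrality λ = d/SE = 6/1.886 = 3.182. Power ≈ Φ(λ - z_{α/2}) = Φ(3.182 - 2.576) = Φ(0.606) = 0.728.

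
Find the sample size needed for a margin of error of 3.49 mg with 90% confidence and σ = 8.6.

n = (z*σ/E)² = (1.645×8.6/3.49)² = 16.4 → n = 17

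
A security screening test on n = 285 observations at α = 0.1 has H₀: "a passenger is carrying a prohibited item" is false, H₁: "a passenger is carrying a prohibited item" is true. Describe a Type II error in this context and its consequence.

Type II error: failing to reject H₀ when it is false — concluding that a passenger is carrying a prohibited item is not supported when in fact it is. Consequence: letting a prohibited item through — security breach.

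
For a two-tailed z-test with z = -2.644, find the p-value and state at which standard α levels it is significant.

p = 2·P(Z > |-2.644|) = 2·(1 - Φ(2.644)) ≈ 0.0082. Significant at α = 0.1; Significant at α = 0.05; Significant at α = 0.01.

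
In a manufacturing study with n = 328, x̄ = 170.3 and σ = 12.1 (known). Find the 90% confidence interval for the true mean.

CI = x̄ ± z*(σ/√n) = 170.3 ± 1.645(12.1/√328) = 170.3 ± 1.1 = (169.2, 171.4)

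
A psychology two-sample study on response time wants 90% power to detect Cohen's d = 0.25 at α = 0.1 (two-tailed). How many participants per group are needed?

z_{α/2} = 1.645, z_β = Φ⁻¹(0.9) = 1.282. For small effect (d = 0.25): n per group = 2(z_{α/2} + z_β)²/d² = 2(1.645 + 1.282)²/0.25² = 274.2 → 275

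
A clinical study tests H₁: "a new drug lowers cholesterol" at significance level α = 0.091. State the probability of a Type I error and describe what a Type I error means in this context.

P(Type I error) = α = 0.091. A Type I error is rejecting H₀ when H₀ is actually true (false positive) — here, concluding that a new drug lowers cholesterol when in fact this is not the case. Consequence: approving an ineffective drug — patients take a useless medication and may skip effective alternatives.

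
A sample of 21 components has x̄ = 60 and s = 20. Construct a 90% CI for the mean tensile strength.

CI = x̄ ± t*(s/√n) = 60 ± 1.725(20/√21) = (52.47, 67.53)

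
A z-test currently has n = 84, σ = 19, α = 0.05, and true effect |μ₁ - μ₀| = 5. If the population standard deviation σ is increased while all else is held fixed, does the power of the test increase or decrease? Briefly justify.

Power decreases: a larger σ inflates the standard error σ/√n, pulling the sampling distribution under H₁ back toward the critical value.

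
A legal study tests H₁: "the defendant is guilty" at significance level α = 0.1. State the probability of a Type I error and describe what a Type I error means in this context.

P(Type I error) = α = 0.1. A Type I error is rejecting H₀ when H₀ is actually true (false positive) — here, concluding that the defendant is guilty when in fact this is not the case. Consequence: convicting an innocent person.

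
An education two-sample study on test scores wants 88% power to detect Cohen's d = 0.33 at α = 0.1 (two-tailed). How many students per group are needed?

z_{α/2} = 1.645, z_β = Φ⁻¹(0.88) = 1.175. For small effect (d = 0.33): n per group = 2(z_{α/2} + z_β)²/d² = 2(1.645 + 1.175)²/0.33² = 146.05 → 147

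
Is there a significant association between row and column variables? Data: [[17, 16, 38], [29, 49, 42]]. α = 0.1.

χ² = 8.043. df = 2, critical = 4.605. Reject H₀. Variables are dependent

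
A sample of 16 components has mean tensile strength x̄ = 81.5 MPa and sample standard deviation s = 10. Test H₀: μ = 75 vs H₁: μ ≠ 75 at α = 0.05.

t = (x̄ - μ₀)/(s/√n) = (81.5 - 75)/(10/√16) = 2.6. df = 15, critical t = ±2.131. Reject H₀.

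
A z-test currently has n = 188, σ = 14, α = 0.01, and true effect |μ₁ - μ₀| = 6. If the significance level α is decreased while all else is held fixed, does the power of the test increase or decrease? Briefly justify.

Power decreases: a smaller α raises the critical value, so less of the H₁ sampling distribution falls in the rejection region.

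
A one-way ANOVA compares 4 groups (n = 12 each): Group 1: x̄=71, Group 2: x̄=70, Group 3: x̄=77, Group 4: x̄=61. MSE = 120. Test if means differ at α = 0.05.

Grand mean = 69.75. SS_between = 1569.0, MS_between = 523.0. F = 4.358, F_crit ≈ 2.816. Reject H₀.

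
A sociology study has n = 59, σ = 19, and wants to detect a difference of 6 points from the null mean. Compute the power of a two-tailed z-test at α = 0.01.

SE = σ/√n = 19/√59 = 2.474. Non-centrality λ = d/SE = 6/2.474 = 2.426. Power ≈ Φ(λ - z_{α/2}) = Φ(2.426 - 2.576) = Φ(-0.15) = 0.44.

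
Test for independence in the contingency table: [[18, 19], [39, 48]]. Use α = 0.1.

χ² = 0.153. df = 1, critical = 2.706. Fail to reject H₀. No evidence of dependence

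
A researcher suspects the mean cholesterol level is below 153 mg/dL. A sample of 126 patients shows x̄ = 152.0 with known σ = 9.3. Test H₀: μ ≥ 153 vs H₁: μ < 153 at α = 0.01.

z = -1.207. Critical value: -2.33. Fail to reject H₀.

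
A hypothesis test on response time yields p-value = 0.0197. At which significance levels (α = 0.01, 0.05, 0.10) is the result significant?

p = 0.0197. Significant at: α = 0.05, 0.1.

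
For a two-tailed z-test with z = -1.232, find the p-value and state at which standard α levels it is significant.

p = 2·P(Z > |-1.232|) = 2·(1 - Φ(1.232)) ≈ 0.2179. Not significant at any standard level.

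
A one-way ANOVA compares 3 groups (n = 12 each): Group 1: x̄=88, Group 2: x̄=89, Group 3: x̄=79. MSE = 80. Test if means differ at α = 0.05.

Grand mean = 85.33. SS_between = 728.0, MS_between = 364.0. F = 4.55, F_crit ≈ 3.285. Reject H₀.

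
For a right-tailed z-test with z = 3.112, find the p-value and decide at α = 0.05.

p = P(Z > 3.112) = 1 - Φ(3.112) ≈ 0.0009. Since p < 0.05, reject H₀ (significant) at α = 0.05.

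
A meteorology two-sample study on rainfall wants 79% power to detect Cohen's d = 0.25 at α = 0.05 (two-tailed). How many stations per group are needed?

z_{α/2} = 1.96, z_β = Φ⁻¹(0.79) = 0.806. For small effect (d = 0.25): n per group = 2(z_{α/2} + z_β)²/d² = 2(1.96 + 0.806)²/0.25² = 244.8 → 245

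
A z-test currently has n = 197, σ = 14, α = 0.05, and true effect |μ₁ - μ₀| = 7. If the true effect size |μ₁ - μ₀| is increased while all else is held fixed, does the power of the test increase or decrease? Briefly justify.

Power increases: a larger true effect increases the non-centrality λ = |μ₁ - μ₀|/(σ/√n).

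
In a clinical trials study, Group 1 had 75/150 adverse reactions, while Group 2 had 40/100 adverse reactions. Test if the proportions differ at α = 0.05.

p̂₁ = 0.5, p̂₂ = 0.4, pooled p̂ = 0.46. z = 1.554. Critical: ±1.96. Fail to reject H₀.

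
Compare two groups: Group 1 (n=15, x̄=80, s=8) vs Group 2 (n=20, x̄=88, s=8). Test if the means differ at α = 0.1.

Pooled sp = 8.0. t = -2.928, df = 33. Critical t = ±1.692. Reject H₀.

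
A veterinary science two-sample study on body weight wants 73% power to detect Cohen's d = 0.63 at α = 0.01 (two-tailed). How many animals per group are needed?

z_{α/2} = 2.576, z_β = Φ⁻¹(0.73) = 0.613. For medium effect (d = 0.63): n per group = 2(z_{α/2} + z_β)²/d² = 2(2.576 + 0.613)²/0.63² = 51.2 → 52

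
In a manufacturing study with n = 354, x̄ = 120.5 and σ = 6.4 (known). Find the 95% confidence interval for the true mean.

CI = x̄ ± z*(σ/√n) = 120.5 ± 1.96(6.4/√354) = 120.5 ± 0.67 = (119.83, 121.17)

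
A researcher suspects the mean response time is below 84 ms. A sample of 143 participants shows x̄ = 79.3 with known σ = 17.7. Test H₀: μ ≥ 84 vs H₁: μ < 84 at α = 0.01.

z = -3.175. Critical value: -2.33. Reject H₀.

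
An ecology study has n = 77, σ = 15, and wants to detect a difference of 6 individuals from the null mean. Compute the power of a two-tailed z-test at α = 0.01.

SE = σ/√n = 15/√77 = 1.709. Non-centrality λ = d/SE = 6/1.709 = 3.51. Power ≈ Φ(λ - z_{α/2}) = Φ(3.51 - 2.576) = Φ(0.934) = 0.825.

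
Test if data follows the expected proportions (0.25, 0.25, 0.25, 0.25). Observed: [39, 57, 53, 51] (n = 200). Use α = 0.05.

Expected: [50.0, 50.0, 50.0, 50.0]. χ² = 3.6. df = 3, critical = 7.815. Fail to reject H₀.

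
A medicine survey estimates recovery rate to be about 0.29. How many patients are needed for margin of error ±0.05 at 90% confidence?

n = z²p(1-p)/E² = 1.645²×0.29×0.71/0.05² = 222.9 → n = 223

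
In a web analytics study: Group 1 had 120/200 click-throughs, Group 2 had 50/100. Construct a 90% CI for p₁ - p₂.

p̂₁ = 0.6, p̂₂ = 0.5. Difference = 0.1. CI = (-0.0, 0.2)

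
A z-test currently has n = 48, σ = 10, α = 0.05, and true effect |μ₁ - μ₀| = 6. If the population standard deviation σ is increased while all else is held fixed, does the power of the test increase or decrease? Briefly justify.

Power decreases: a larger σ inflates the standard error σ/√n, pulling the sampling distribution under H₁ back toward the critical value.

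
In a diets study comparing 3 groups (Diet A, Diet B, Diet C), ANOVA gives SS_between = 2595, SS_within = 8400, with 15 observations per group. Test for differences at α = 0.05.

df_between = 2, df_within = 42. F = MS_between/MS_within = 1297.5/200.0 = 6.487. F_crit ≈ 3.22. Reject H₀. At least one mean differs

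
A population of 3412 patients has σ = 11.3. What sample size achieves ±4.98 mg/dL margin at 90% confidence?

Without FPC: n₀ = (1.645×11.3/4.98)² = 13.933. With FPC: n = n₀N/(n₀+N-1) = 13.9 → n = 14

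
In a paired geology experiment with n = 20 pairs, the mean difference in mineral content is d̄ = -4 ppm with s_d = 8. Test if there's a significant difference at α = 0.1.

t = d̄/(s_d/√n) = -4/(8/√20) = -2.236. df = 19, critical t = ±1.729. Reject H₀.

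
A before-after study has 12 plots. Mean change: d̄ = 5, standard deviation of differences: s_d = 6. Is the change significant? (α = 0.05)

t = d̄/(s_d/√n) = 5/(6/√12) = 2.887. df = 11, critical t = ±2.201. Reject H₀.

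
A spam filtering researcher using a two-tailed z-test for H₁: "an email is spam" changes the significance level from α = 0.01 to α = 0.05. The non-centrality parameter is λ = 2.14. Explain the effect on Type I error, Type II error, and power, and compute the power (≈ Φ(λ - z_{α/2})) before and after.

Increasing α from 0.01 to 0.05:
• Type I error rate increases (α is the Type I rate by definition).
• Critical value moves from z_{α/2} = 2.576 to 1.96, so power = Φ(λ - z_{α/2}) goes from Φ(2.14 - 2.576) = 0.331 to Φ(2.14 - 1.96) = 0.571.
• Type II error rate β = 1 - power therefore decreases (0.669 → 0.429).
Appropriate when false negatives are costly — here, a spam email lands in the inbox.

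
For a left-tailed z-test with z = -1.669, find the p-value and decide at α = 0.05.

p = P(Z < -1.669) = Φ(-1.669) ≈ 0.0476. Since p < 0.05, reject H₀ (significant) at α = 0.05.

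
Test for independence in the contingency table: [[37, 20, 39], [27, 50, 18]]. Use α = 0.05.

χ² = 22.152. df = 2, critical = 5.991. Reject H₀. Variables are dependent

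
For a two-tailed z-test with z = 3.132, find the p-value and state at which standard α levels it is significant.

p = 2·P(Z > |3.132|) = 2·(1 - Φ(3.132)) ≈ 0.0017. Significant at α = 0.1; Significant at α = 0.05; Significant at α = 0.01.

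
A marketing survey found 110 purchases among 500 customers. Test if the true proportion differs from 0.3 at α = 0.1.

p̂ = 0.22, p₀ = 0.3. z = (p̂ - p₀)/√(p₀(1-p₀)/n) = -3.904. Critical: ±1.645. Reject H₀.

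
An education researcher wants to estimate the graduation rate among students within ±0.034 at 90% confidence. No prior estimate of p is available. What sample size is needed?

Conservative approach: use p = 0.5 (maximizes p(1-p) = 0.25). n = z²(0.25)/E² = 1.645²×0.25/0.034² = 585.2 → n = 586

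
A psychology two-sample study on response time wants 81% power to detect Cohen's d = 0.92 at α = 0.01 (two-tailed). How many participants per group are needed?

z_{α/2} = 2.576, z_β = Φ⁻¹(0.81) = 0.878. For large effect (d = 0.92): n per group = 2(z_{α/2} + z_β)²/d² = 2(2.576 + 0.878)²/0.92² = 28.2 → 29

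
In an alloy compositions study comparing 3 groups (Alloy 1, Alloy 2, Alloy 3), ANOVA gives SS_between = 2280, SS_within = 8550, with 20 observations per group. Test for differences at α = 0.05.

df_between = 2, df_within = 57. F = MS_between/MS_within = 1140.0/150.0 = 7.6. F_crit ≈ 3.159. Reject H₀. At least one mean differs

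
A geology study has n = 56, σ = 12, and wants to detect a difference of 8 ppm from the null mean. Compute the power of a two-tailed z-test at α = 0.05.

SE = σ/√n = 12/√56 = 1.604. Non-centrality λ = d/SE = 8/1.604 = 4.989. Power ≈ Φ(λ - z_{α/2}) = Φ(4.989 - 1.96) = Φ(3.029) = 0.999.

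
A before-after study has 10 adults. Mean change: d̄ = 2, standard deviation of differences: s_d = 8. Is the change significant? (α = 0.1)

t = d̄/(s_d/√n) = 2/(8/√10) = 0.791. df = 9, critical t = ±1.833. Fail to reject H₀.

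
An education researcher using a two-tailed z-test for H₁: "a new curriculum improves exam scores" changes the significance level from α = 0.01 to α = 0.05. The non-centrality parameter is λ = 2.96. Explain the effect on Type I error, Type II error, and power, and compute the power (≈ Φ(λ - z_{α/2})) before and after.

Increasing α from 0.01 to 0.05:
• Type I error rate increases (α is the Type I rate by definition).
• Critical value moves from z_{α/2} = 2.576 to 1.96, so power = Φ(λ - z_{α/2}) goes from Φ(2.96 - 2.576) = 0.65 to Φ(2.96 - 1.96) = 0.841.
• Type II error rate β = 1 - power therefore decreases (0.35 → 0.159).
Appropriate when false negatives are costly — here, keeping the old curriculum when the new one would have helped students.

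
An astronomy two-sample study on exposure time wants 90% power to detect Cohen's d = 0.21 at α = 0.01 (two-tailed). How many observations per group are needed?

z_{α/2} = 2.576, z_β = Φ⁻¹(0.9) = 1.282. For small effect (d = 0.21): n per group = 2(z_{α/2} + z_β)²/d² = 2(2.576 + 1.282)²/0.21² = 675.02 → 676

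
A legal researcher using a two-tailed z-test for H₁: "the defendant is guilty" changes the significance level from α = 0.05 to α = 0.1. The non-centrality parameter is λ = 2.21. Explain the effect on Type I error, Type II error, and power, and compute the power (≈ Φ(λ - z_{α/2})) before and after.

Increasing α from 0.05 to 0.1:
• Type I error rate increases (α is the Type I rate by definition).
• Critical value moves from z_{α/2} = 1.96 to 1.645, so power = Φ(λ - z_{α/2}) goes from Φ(2.21 - 1.96) = 0.599 to Φ(2.21 - 1.645) = 0.714.
• Type II error rate β = 1 - power therefore decreases (0.401 → 0.286).
Appropriate when false negatives are costly — here, acquitting a guilty person.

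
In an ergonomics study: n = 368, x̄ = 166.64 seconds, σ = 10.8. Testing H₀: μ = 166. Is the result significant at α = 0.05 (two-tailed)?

z = (166.64 - 166)/(10.8/√368) = 1.137. Since |z| ≤ 1.96, not significant at α = 0.05.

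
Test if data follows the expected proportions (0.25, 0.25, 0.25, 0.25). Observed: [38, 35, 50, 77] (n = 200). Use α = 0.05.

Expected: [50.0, 50.0, 50.0, 50.0]. χ² = 21.96. df = 3, critical = 7.815. Reject H₀.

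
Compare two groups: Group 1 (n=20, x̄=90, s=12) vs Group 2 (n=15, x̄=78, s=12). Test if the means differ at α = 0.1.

Pooled sp = 12.0. t = 2.928, df = 33. Critical t = ±1.692. Reject H₀.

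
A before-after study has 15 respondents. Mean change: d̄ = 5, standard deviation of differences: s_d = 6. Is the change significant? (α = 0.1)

t = d̄/(s_d/√n) = 5/(6/√15) = 3.227. df = 14, critical t = ±1.761. Reject H₀.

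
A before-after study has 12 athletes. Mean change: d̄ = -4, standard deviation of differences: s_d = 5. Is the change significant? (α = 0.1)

t = d̄/(s_d/√n) = -4/(5/√12) = -2.771. df = 11, critical t = ±1.796. Reject H₀.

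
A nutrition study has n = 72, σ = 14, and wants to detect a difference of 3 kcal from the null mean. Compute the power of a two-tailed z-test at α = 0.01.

SE = σ/√n = 14/√72 = 1.65. Non-centrality λ = d/SE = 3/1.65 = 1.818. Power ≈ Φ(λ - z_{α/2}) = Φ(1.818 - 2.576) = Φ(-0.758) = 0.224.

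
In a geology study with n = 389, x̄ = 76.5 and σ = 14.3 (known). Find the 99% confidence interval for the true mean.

CI = x̄ ± z*(σ/√n) = 76.5 ± 2.576(14.3/√389) = 76.5 ± 1.87 = (74.63, 78.37)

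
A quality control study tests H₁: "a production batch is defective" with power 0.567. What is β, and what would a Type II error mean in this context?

β = 1 - power = 1 - 0.567 = 0.433. A Type II error is failing to reject H₀ when H₀ is false (false negative) — here, failing to conclude that a production batch is defective when in fact it is true. Consequence: shipping a defective batch — faulty products reach customers.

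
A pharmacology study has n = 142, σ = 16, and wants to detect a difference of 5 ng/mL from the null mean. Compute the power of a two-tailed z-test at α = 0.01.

SE = σ/√n = 16/√142 = 1.343. Non-centrality λ = d/SE = 5/1.343 = 3.724. Power ≈ Φ(λ - z_{α/2}) = Φ(3.724 - 2.576) = Φ(1.148) = 0.874.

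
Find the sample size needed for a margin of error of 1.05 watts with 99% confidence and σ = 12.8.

n = (z*σ/E)² = (2.576×12.8/1.05)² = 986.1 → n = 987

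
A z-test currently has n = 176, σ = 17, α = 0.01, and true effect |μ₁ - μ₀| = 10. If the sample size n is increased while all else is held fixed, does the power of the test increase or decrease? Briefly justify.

Power increases: a larger n shrinks the standard error σ/√n, moving the sampling distribution under H₁ further from the critical value.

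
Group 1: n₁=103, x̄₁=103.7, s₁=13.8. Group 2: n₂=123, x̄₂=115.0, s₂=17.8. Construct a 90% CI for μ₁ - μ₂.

Difference = -11.3. SE = √(13.8²/103 + 17.8²/123) = 2.104. CI = (-14.76, -7.84)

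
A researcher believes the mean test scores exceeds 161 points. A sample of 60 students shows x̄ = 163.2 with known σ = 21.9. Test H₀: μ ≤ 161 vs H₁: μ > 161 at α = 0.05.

z = 0.778. Critical value: 1.645. Fail to reject H₀.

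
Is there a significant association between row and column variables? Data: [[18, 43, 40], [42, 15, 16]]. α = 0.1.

χ² = 29.665. df = 2, critical = 4.605. Reject H₀. Variables are dependent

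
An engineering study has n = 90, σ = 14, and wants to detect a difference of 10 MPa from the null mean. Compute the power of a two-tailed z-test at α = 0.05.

SE = σ/√n = 14/√90 = 1.476. Non-centrality λ = d/SE = 10/1.476 = 6.776. Power ≈ Φ(λ - z_{α/2}) = Φ(6.776 - 1.96) = Φ(4.816) = 1.0.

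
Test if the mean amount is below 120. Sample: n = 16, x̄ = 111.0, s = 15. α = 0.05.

t = (111.0 - 120)/(15/√16) = -2.4, df = 15. Critical t = -1.753. Reject H₀.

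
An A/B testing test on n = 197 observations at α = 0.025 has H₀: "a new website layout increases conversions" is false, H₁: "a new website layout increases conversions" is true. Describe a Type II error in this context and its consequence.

Type II error: failing to reject H₀ when it is false — concluding that a new website layout increases conversions is not supported when in fact it is. Consequence: discarding a layout that would have improved conversions — lost revenue.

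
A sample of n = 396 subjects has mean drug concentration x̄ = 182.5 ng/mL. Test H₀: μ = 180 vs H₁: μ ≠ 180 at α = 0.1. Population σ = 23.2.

z = (x̄ - μ₀)/(σ/√n) = (182.5 - 180)/(23.2/√396) = 2.144. Critical value: ±1.645. Since |2.144| > 1.645, Reject H₀.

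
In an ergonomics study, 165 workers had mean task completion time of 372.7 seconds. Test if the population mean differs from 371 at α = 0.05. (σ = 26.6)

z = (x̄ - μ₀)/(σ/√n) = (372.7 - 371)/(26.6/√165) = 0.821. Critical value: ±1.96. Since |0.821| ≤ 1.96, Fail to reject H₀.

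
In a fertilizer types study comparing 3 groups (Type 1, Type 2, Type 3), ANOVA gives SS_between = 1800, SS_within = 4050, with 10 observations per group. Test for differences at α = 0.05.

df_between = 2, df_within = 27. F = MS_between/MS_within = 900.0/150.0 = 6.0. F_crit ≈ 3.354. Reject H₀. At least one mean differs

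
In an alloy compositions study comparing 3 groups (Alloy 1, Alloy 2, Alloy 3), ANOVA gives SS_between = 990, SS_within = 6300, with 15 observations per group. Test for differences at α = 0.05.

df_between = 2, df_within = 42. F = MS_between/MS_within = 495.0/150.0 = 3.3. F_crit ≈ 3.22. Reject H₀. At least one mean differs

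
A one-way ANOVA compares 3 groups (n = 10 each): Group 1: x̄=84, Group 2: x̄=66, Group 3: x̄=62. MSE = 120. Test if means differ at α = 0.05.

Grand mean = 70.67. SS_between = 2746.67, MS_between = 1373.33. F = 11.444, F_crit ≈ 3.354. Reject H₀.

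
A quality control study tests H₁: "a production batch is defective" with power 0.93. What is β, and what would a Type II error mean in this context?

β = 1 - power = 1 - 0.93 = 0.07. A Type II error is failing to reject H₀ when H₀ is false (false negative) — here, failing to conclude that a production batch is defective when in fact it is true. Consequence: shipping a defective batch — faulty products reach customers.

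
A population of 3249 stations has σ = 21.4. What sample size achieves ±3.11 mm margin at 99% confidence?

Without FPC: n₀ = (2.576×21.4/3.11)² = 314.194. With FPC: n = n₀N/(n₀+N-1) = 286.6 → n = 287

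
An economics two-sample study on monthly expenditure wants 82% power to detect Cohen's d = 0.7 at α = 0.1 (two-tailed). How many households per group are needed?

z_{α/2} = 1.645, z_β = Φ⁻¹(0.82) = 0.915. For medium effect (d = 0.7): n per group = 2(z_{α/2} + z_β)²/d² = 2(1.645 + 0.915)²/0.7² = 26.7 → 27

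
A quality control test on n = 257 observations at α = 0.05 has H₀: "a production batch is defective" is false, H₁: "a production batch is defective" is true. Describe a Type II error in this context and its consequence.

Type II error: failing to reject H₀ when it is false — concluding that a production batch is defective is not supported when in fact it is. Consequence: shipping a defective batch — faulty products reach customers.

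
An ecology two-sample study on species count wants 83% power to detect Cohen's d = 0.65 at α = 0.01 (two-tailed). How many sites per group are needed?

z_{α/2} = 2.576, z_β = Φ⁻¹(0.83) = 0.954. For medium effect (d = 0.65): n per group = 2(z_{α/2} + z_β)²/d² = 2(2.576 + 0.954)²/0.65² = 59.0 → 59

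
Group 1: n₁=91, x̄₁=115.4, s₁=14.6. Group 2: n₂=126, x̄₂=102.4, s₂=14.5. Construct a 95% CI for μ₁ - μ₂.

Difference = 13.0. SE = √(14.6²/91 + 14.5²/126) = 2.003. CI = (9.07, 16.93)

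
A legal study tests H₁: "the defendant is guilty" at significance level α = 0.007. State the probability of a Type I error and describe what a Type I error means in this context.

P(Type I error) = α = 0.007. A Type I error is rejecting H₀ when H₀ is actually true (false positive) — here, concluding that the defendant is guilty when in fact this is not the case. Consequence: convicting an innocent person.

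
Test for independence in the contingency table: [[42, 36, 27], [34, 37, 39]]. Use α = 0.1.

χ² = 2.923. df = 2, critical = 4.605. Fail to reject H₀. No evidence of dependence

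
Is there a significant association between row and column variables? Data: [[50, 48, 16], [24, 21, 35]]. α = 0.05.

χ² = 21.48. df = 2, critical = 5.991. Reject H₀. Variables are dependent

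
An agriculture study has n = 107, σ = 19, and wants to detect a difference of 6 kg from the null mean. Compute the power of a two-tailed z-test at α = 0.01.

SE = σ/√n = 19/√107 = 1.837. Non-centrality λ = d/SE = 6/1.837 = 3.267. Power ≈ Φ(λ - z_{α/2}) = Φ(3.267 - 2.576) = Φ(0.691) = 0.755.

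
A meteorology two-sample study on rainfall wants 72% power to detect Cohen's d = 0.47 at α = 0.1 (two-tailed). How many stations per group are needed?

z_{α/2} = 1.645, z_β = Φ⁻¹(0.72) = 0.583. For small effect (d = 0.47): n per group = 2(z_{α/2} + z_β)²/d² = 2(1.645 + 0.583)²/0.47² = 44.9 → 45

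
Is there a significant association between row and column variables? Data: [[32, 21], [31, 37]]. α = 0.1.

χ² = 2.61. df = 1, critical = 2.706. Fail to reject H₀. No evidence of dependence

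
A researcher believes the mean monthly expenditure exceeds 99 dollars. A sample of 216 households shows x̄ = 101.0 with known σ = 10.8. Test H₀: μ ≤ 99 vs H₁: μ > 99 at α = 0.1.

z = 2.722. Critical value: 1.28. Reject H₀.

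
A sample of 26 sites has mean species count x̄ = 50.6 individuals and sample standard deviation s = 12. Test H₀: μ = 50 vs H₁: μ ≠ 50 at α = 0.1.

t = (x̄ - μ₀)/(s/√n) = (50.6 - 50)/(12/√26) = 0.255. df = 25, critical t = ±1.708. Fail to reject H₀.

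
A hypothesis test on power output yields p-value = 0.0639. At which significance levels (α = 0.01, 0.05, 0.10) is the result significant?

p = 0.0639. Significant at: α = 0.1.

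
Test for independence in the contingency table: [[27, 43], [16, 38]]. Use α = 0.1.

χ² = 1.076. df = 1, critical = 2.706. Fail to reject H₀. No evidence of dependence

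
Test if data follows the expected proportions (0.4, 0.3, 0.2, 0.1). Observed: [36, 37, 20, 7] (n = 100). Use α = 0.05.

Expected: [40.0, 30.0, 20.0, 10.0]. χ² = 2.933. df = 3, critical = 7.815. Fail to reject H₀.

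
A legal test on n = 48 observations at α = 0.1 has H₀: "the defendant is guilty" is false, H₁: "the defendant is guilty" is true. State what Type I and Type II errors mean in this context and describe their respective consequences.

Type I (false positive): concluding that the defendant is guilty when it is not — convicting an innocent person. Type II (false negative): failing to conclude that the defendant is guilty when it is — acquitting a guilty person. Which is costlier depends on domain priorities and is a judgement call rather than a statistical fact.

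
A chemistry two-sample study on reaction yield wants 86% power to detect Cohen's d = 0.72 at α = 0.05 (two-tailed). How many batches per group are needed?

z_{α/2} = 1.96, z_β = Φ⁻¹(0.86) = 1.08. For medium effect (d = 0.72): n per group = 2(z_{α/2} + z_β)²/d² = 2(1.96 + 1.08)²/0.72² = 35.7 → 36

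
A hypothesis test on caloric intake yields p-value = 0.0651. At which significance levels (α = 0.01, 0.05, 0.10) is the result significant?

p = 0.0651. Significant at: α = 0.1.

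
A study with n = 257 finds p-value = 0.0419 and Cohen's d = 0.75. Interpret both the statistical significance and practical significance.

Statistically significant (p = 0.0419 < 0.05). Cohen's d = 0.75 indicates a medium effect size. Both statistical and practical significance should be considered.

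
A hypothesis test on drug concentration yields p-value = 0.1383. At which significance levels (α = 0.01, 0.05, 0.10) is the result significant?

p = 0.1383. Not significant at any of the given levels.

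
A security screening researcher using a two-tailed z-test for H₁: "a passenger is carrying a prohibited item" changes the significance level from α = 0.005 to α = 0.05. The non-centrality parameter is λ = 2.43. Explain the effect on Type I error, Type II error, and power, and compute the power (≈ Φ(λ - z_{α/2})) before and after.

Increasing α from 0.005 to 0.05:
• Type I error rate increases (α is the Type I rate by definition).
• Critical value moves from z_{α/2} = 2.807 to 1.96, so power = Φ(λ - z_{α/2}) goes from Φ(2.43 - 2.807) = 0.353 to Φ(2.43 - 1.96) = 0.681.
• Type II error rate β = 1 - power therefore decreases (0.647 → 0.319).
Appropriate when false negatives are costly — here, letting a prohibited item through — security breach.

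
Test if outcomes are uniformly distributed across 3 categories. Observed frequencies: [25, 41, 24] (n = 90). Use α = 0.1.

Expected = 30 each. χ² = Σ(O-E)²/E = 6.067. df = 2, critical value = 4.605. Reject H₀.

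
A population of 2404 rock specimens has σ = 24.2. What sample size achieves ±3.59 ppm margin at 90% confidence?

Without FPC: n₀ = (1.645×24.2/3.59)² = 122.963. With FPC: n = n₀N/(n₀+N-1) = 117.03 → n = 118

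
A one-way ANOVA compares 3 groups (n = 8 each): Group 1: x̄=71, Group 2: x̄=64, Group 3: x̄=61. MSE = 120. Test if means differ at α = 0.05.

Grand mean = 65.33. SS_between = 421.33, MS_between = 210.67. F = 1.756, F_crit ≈ 3.467. Fail to reject H₀.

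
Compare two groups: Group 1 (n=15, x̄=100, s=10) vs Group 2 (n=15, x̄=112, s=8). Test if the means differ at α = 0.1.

Pooled sp = 9.06. t = -3.629, df = 28. Critical t = ±1.701. Reject H₀.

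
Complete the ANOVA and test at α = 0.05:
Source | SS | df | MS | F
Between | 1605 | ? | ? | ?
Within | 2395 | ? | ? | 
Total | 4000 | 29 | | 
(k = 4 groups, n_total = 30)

df_between = 3, df_within = 26. MS_between = 535.0, MS_within = 92.12. F = 5.808, F_crit ≈ 2.975. Reject H₀.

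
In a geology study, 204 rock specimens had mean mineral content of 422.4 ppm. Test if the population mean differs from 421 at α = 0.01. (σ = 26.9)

z = (x̄ - μ₀)/(σ/√n) = (422.4 - 421)/(26.9/√204) = 0.743. Critical value: ±2.576. Since |0.743| ≤ 2.576, Fail to reject H₀.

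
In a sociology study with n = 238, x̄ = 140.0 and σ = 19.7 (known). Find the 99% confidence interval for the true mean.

CI = x̄ ± z*(σ/√n) = 140.0 ± 2.576(19.7/√238) = 140.0 ± 3.29 = (136.71, 143.29)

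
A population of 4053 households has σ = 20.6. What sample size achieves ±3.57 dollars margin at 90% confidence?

Without FPC: n₀ = (1.645×20.6/3.57)² = 90.101. With FPC: n = n₀N/(n₀+N-1) = 88.2 → n = 89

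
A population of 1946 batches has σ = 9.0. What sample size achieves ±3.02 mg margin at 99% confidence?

Without FPC: n₀ = (2.576×9.0/3.02)² = 58.934. With FPC: n = n₀N/(n₀+N-1) = 57.2 → n = 58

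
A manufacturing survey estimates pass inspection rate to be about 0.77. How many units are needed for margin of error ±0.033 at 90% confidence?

n = z²p(1-p)/E² = 1.645²×0.77×0.23/0.033² = 440.1 → n = 441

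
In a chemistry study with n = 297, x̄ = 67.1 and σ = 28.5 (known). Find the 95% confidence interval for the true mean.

CI = x̄ ± z*(σ/√n) = 67.1 ± 1.96(28.5/√297) = 67.1 ± 3.24 = (63.86, 70.34)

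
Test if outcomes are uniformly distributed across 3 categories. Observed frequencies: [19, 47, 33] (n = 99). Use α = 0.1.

Expected = 33 each. χ² = Σ(O-E)²/E = 11.879. df = 2, critical value = 4.605. Reject H₀.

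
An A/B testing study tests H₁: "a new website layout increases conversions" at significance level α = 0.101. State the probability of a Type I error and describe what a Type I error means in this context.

P(Type I error) = α = 0.101. A Type I error is rejecting H₀ when H₀ is actually true (false positive) — here, concluding that a new website layout increases conversions when in fact this is not the case. Consequence: rolling out a layout that doesn't actually help — wasted engineering effort.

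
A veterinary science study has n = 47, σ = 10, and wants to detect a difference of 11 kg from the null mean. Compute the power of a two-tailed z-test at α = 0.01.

SE = σ/√n = 10/√47 = 1.459. Non-centrality λ = d/SE = 11/1.459 = 7.541. Power ≈ Φ(λ - z_{α/2}) = Φ(7.541 - 2.576) = Φ(4.965) = 1.0.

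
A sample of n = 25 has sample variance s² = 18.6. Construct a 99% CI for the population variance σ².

df = 24. χ²_{0.005} = 45.559, χ²_{0.995} = 9.886. CI for σ² = ((n-1)s²/χ²_{α/2}, (n-1)s²/χ²_{1-α/2}) = (24·18.6/45.559, 24·18.6/9.886) = (9.8, 45.15)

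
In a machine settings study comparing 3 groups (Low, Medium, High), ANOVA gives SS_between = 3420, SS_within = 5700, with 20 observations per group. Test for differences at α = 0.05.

df_between = 2, df_within = 57. F = MS_between/MS_within = 1710.0/100.0 = 17.1. F_crit ≈ 3.159. Reject H₀. At least one mean differs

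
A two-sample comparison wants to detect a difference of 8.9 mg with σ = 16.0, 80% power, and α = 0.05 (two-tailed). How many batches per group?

n per group = 2(z_α/2 + z_β)²σ²/d² = 2×(1.96 + 0.84)²×16.0²/8.9² = 50.7 → n = 51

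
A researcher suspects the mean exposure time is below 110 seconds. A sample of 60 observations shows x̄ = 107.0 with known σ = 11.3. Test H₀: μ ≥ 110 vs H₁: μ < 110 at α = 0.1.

z = -2.056. Critical value: -1.28. Reject H₀.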